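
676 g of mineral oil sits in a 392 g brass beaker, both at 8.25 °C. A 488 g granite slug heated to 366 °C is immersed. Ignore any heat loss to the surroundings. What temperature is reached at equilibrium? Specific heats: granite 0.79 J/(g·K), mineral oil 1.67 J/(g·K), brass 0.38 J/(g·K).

Energy conservation, ΣQ = 0:
488·0.79·(T − 366) + 676·1.67·(T − 8.25) + 392·0.38·(T − 8.25) = 0
385.52(T − 366) + 1128.9(T − 8.25) + 148.96(T − 8.25) = 0
1663.4 T = 151643
T = 151643/1663.4 ≈ 91.16 °C

T_f ≈ 91.2 °C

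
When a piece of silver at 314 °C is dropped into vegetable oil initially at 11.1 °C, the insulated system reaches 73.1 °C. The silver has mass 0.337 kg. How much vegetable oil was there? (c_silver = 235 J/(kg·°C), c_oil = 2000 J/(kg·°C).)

Net heat exchanged in the isolated system is zero:
0.337×235×(73.1 − 314) + m×2000×(73.1 − 11.1) = 0
124000 m = 19078
m = 19078/124000 ≈ 0.1539 kg

m ≈ 0.154 kg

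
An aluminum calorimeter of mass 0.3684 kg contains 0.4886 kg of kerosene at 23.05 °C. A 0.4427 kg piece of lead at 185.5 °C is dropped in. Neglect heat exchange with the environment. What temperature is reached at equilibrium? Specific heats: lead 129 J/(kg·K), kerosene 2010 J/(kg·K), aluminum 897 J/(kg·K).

T_f ≈ 29.8 °C

Let T be the final temperature. ΣQ_i = 0:
0.4427*129*(T − 185.5) + 0.4886*2010*(T − 23.05) + 0.3684*897*(T − 23.05) = 0
57.11(T − 185.5) + 982.09(T − 23.05) + 330.45(T − 23.05) = 0
(57.11 + 982.09 + 330.45) T = 57.11*185.5 + 982.09*23.05 + 330.45*23.05
T ≈ 29.82 °C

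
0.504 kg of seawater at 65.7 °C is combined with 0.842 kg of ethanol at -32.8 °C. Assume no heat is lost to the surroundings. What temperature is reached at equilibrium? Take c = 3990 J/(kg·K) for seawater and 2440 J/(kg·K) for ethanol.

T_f ≈ 15.9 °C

Set heat shed by the hot body equal to heat absorbed by the cold body:
0.504×3990×(65.7 − T) = 0.842×2440×(T − (-32.8))
2011(65.7 − T) = 2054.5(T − (-32.8))
4065.4 T = 64733  ⇒  T ≈ 15.92 °C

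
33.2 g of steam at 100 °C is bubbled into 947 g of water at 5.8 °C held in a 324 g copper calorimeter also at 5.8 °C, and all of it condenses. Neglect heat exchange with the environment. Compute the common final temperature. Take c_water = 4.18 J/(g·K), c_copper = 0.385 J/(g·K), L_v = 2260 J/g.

T_f ≈ 26.7 °C

Setting the total heat transfer to zero:
latent heat released on condensation: 33.2×2260 = 75032
  condensed water 100 °C→T: 138.78(T − 100)
  water warms: 947×4.18×(T − 5.8) = 3958.5(T − 5.8)
  cup: 124.74(T − 5.8)
4222 T = 75032 + 13878 + 23683 = 112592
T ≈ 26.67 °C, under the boiling point, so the assumption holds.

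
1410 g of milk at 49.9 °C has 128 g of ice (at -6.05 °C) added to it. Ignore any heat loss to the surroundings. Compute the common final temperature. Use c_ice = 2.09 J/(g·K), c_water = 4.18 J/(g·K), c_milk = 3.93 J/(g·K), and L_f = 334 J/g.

Heat gained plus heat lost sum to zero:
warm ice to 0 °C: 128×2.09×(0 − (-6.05)) = 1618.5; latent heat to melt: 128×334 = 42752; meltwater 0→T: 128×4.18×T = 535.04 T; milk cools: 1410×3.93×(T − 49.9) = 5541.3(T − 49.9)
6076.3 T = 276511 − 44370 = 232140
T ≈ 38.20 °C — above 0 °C, consistent with complete melting.

T_f ≈ 38.2 °C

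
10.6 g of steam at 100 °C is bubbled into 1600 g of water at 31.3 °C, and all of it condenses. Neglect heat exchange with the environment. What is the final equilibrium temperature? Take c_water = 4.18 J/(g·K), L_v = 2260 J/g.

Energy balance with sensible and latent terms:
steam→water at 100 °C releases m L_v = 10.6·2260 = 23956; condensate cools 100→T: 10.6·4.18·(T − 100) = 44.31(T − 100); water warms: 1600·4.18·(T − 31.3) = 6688(T − 31.3)
6732.3 T = 23956 + 4430.8 + 209334 = 237721
T ≈ 35.31 °C, under the boiling point, so the assumption holds.

T_f ≈ 35.3 °C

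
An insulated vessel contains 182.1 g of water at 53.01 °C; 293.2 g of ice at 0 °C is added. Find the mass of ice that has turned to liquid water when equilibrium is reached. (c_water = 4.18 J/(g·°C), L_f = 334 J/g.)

m_melted ≈ 121 g

Cooling the water to 0 °C releases 182.1×4.18×53.01 = 40350 J.
Fully melting the ice requires m_ice L_f = 293.2×334 = 97929 J.
40350 J < 97929 J, so only part of the ice melts and the system sits at 0 °C.
Mass melted = 40350/334 ≈ 120.8 g.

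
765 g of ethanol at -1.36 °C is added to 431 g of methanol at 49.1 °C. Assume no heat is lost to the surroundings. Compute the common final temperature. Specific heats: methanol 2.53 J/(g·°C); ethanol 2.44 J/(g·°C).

T_f ≈ 17.2 °C

T_f is the heat-capacity-weighted average of the initial temperatures:
T_f = (1090.4·49.1 + 1866.6·(-1.36)) / (1090.4 + 1866.6)
    = 51002 / 2957 ≈ 17.25 °C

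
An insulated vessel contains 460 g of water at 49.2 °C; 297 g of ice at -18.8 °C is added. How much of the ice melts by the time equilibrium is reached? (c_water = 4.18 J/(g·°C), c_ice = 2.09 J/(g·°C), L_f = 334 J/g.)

m_melted ≈ 248 g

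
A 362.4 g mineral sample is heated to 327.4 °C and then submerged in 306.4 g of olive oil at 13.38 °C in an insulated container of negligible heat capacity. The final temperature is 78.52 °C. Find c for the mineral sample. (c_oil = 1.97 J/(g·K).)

Heat lost by the mineral sample = heat gained by the oil:
362.4·c·(327.4 − 78.52) = 306.4·1.97·(78.52 − 13.38)
90194 c = 39319  ⇒  c ≈ 0.4359 J/(g·K)

c ≈ 0.436 J/(g·K)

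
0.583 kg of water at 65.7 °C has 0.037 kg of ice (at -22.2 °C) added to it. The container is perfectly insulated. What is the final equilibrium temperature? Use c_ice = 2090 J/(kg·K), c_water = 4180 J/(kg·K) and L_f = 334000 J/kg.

T_f ≈ 56.3 °C

Conservation of energy gives ΣQ = 0:
ice -22.2→0 °C: 0.037·2090·22.2 = 1716.7
  fusion: m_ice L_f = 0.037·334000 = 12358
  warm the meltwater: 154.66 T
  water: 2436.9(T − 65.7)
2591.6 T = 160107 − 14075 = 146032
T ≈ 56.35 °C. Since T > 0 °C, the all-ice-melts assumption holds.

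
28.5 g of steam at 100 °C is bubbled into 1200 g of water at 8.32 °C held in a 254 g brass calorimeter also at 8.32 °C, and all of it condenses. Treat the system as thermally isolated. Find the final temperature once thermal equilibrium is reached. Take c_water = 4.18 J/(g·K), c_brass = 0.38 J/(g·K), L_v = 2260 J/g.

T_f ≈ 22.7 °C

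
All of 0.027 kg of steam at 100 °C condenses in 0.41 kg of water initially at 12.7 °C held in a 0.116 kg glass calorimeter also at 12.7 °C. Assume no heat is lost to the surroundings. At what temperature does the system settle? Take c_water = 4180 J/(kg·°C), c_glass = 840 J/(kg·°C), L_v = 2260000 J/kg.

T_f ≈ 49.5 °C

Energy conservation, ΣQ = 0:
condense steam: −0.027·2260000 = −61020
  condensate cools 100→T: 0.027·4180·(T − 100) = 112.86(T − 100)
  original water: 1713.8(T − 12.7)
  glass cup: 0.116·840·(T − 12.7) = 97.44(T − 12.7)
1924.1 T = 61020 + 11286 + 23003 = 95309
T ≈ 49.53 °C (< 100 °C, so full condensation is consistent).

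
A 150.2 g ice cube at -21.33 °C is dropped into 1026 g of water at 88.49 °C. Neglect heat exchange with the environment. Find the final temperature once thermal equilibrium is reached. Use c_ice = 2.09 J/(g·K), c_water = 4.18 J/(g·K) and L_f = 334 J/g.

T_f ≈ 65.6 °C

Taking heat into each body as positive, Σ m c ΔT = 0:
warm ice to 0 °C: 150.2·2.09·(0 − (-21.33)) = 6695.9; melt ice: 150.2·334 = 50167; meltwater 0→T: 150.2·4.18·T = 627.84 T; water: 4288.7(T − 88.49)
4916.5 T = 379505 − 56863 = 322643
T ≈ 65.62 °C. Since T > 0 °C, the all-ice-melts assumption holds.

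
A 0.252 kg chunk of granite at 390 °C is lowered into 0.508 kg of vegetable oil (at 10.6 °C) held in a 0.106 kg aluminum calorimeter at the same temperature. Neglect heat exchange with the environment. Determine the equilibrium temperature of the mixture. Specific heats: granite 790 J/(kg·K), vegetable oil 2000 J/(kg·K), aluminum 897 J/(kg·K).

T_f is the heat-capacity-weighted average of the initial temperatures:
T_f = (199.08*390 + 1016*10.6 + 95.08*10.6) / (199.08 + 1016 + 95.08)
    = 89419 / 1310.2 ≈ 68.25 °C

T_f ≈ 68.3 °C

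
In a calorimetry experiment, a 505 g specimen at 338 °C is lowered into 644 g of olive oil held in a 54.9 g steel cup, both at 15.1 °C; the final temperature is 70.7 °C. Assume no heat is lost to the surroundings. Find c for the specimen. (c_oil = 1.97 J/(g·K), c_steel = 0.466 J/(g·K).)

c ≈ 0.533 J/(g·K)

Taking heat into each body as positive, Σ m c ΔT = 0:
505·c·(70.7 − 338) + 644·1.97·(70.7 − 15.1) + 54.9·0.466·(70.7 − 15.1) = 0
-134986 c = -71961
c = -71961/-134986 ≈ 0.5331 J/(g·K)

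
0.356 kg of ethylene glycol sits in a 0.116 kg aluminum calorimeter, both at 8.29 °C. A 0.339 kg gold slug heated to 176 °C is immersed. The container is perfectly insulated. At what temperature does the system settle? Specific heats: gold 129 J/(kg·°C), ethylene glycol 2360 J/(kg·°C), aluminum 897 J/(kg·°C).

T_f ≈ 15.7 °C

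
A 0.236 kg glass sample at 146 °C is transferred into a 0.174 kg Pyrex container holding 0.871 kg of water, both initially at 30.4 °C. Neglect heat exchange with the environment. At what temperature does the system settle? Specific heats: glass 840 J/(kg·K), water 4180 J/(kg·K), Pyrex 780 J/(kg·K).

T_f ≈ 36.2 °C

Heat gained plus heat lost sum to zero:
0.236×840×(T − 146) + 0.871×4180×(T − 30.4) + 0.174×780×(T − 30.4) = 0
198.24(T − 146) + 3640.8(T − 30.4) + 135.72(T − 30.4) = 0
3974.7 T = 143749
T = 143749 / 3974.7 = 36.2 °C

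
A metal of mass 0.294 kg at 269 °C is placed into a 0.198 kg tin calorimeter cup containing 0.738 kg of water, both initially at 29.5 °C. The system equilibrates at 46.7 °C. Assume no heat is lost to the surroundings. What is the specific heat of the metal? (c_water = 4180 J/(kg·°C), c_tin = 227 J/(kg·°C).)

c ≈ 824 J/(kg·°C)

Heat gained plus heat lost sum to zero:
0.294×c×(46.7 − 269) + 0.738×4180×(46.7 − 29.5) + 0.198×227×(46.7 − 29.5) = 0
-65.36 c = -53832
c = -53832/-65.36 ≈ 823.7 J/(kg·°C)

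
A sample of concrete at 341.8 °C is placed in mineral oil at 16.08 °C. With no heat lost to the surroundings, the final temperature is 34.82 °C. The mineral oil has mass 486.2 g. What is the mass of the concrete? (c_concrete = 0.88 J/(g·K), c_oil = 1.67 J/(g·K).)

m ≈ 56.3 g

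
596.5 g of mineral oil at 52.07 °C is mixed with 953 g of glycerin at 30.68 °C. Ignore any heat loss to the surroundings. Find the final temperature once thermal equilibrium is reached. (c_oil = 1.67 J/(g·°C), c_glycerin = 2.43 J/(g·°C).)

Let T be the final temperature. ΣQ_i = 0:
596.5*1.67*(T − 52.07) + 953*2.43*(T − 30.68) = 0
3311.9 T = 122918
T = 122918 / 3311.9 = 37.1 °C

T_f ≈ 37.1 °C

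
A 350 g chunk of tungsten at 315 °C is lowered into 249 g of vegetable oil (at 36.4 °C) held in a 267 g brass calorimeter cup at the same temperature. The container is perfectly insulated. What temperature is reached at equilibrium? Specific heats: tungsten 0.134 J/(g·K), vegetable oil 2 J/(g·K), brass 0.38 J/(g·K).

T_f ≈ 56.6 °C

Setting the total heat transfer to zero:
350×0.134×(T − 315) + 249×2×(T − 36.4) + 267×0.38×(T − 36.4) = 0
(46.9 + 498 + 101.46) T = 46.9×315 + 498×36.4 + 101.46×36.4
T ≈ 56.62 °C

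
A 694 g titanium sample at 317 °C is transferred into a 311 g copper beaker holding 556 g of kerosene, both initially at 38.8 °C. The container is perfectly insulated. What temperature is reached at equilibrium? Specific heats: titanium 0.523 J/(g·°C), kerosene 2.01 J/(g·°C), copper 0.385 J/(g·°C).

Energy conservation, ΣQ = 0:
694*0.523*(T − 317) + 556*2.01*(T − 38.8) + 311*0.385*(T − 38.8) = 0
362.96(T − 317) + 1117.6(T − 38.8) + 119.73(T − 38.8) = 0
(362.96 + 1117.6 + 119.73) T = 362.96*317 + 1117.6*38.8 + 119.73*38.8
T = 163066 / 1600.3 = 102 °C

T_f ≈ 101.9 °C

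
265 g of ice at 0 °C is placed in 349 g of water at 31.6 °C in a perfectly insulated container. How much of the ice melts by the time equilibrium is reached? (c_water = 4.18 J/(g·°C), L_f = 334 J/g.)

Heat available from the water dropping to 0 °C: 349·4.18·31.6 = 46099 J.
Fully melting the ice requires m_ice L_f = 265·334 = 88510 J.
That's not enough to melt it all — equilibrium is at 0 °C with ice remaining.
Mass melted = 46099/334 ≈ 138 g.

m_melted ≈ 138 g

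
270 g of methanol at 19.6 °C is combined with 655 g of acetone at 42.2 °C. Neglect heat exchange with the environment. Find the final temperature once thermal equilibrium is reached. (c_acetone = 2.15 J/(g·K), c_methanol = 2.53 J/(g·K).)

T_f ≈ 34.8 °C

Heat gained plus heat lost sum to zero:
655*2.15*(T − 42.2) + 270*2.53*(T − 19.6) = 0
1408.2(T − 42.2) + 683.1(T − 19.6) = 0
2091.3 T = 72817
T = 72817 / 2091.3 = 34.8 °C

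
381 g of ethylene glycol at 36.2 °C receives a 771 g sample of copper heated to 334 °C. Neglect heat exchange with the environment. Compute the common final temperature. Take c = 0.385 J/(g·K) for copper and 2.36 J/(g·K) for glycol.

T_f ≈ 110.1 °C

Heat lost by the copper equals heat gained by the glycol:
771×0.385×(334 − T) = 381×2.36×(T − 36.2)
296.83(334 − T) = 899.16(T − 36.2)
1196 T = 131692  ⇒  T ≈ 110.11 °C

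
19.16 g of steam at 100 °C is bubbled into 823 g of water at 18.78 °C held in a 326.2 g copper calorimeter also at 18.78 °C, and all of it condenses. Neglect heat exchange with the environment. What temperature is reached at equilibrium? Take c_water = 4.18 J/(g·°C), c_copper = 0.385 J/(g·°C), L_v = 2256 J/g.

T_f ≈ 32.4 °C

Energy conservation, ΣQ = 0:
condense steam: −19.16×2256 = −43225; condensed water 100 °C→T: 80.09(T − 100); original water: 3440.1(T − 18.78); cup: 125.59(T − 18.78)
3645.8 T = 43225 + 8008.9 + 66964 = 118198
T ≈ 32.42 °C — below 100 °C, confirming all the steam condensed.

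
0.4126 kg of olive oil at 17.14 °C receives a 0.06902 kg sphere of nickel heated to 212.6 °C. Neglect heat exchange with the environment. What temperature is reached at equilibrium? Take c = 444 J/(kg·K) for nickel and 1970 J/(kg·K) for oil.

Heat lost by the nickel equals heat gained by the oil:
0.06902*444*(212.6 − T) = 0.4126*1970*(T − 17.14)
30.64(212.6 − T) = 812.82(T − 17.14)
843.47 T = 20447  ⇒  T ≈ 24.24 °C

T_f ≈ 24.2 °C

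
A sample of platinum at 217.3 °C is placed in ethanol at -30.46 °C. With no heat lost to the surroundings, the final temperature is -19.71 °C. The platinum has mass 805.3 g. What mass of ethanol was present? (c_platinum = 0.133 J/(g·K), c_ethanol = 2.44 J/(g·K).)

m ≈ 968 g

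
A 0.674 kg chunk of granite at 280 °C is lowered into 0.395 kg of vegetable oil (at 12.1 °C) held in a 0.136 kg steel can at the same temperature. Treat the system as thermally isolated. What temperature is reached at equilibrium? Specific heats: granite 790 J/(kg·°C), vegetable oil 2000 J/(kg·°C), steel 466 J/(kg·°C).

T_f ≈ 115.0 °C

Let T be the final temperature. ΣQ_i = 0:
0.674·790·(T − 280) + 0.395·2000·(T − 12.1) + 0.136·466·(T − 12.1) = 0
1385.8 T = 159415
T ≈ 115.03 °C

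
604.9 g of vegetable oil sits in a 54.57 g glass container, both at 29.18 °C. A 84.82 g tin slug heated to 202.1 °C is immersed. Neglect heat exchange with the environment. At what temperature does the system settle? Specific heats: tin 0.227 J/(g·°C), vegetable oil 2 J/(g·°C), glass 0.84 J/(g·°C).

T_f ≈ 31.8 °C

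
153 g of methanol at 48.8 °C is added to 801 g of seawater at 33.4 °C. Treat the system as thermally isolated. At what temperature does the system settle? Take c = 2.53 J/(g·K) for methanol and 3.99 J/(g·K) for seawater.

Setting the total heat transfer to zero:
153×2.53×(T − 48.8) + 801×3.99×(T − 33.4) = 0
387.09(T − 48.8) + 3196(T − 33.4) = 0
(387.09 + 3196) T = 387.09×48.8 + 3196×33.4
T = 125636/3583.1 ≈ 35.06 °C

T_f ≈ 35.1 °C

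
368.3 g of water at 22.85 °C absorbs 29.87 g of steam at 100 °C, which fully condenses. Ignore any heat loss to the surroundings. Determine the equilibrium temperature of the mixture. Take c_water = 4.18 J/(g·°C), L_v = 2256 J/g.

T_f ≈ 69.1 °C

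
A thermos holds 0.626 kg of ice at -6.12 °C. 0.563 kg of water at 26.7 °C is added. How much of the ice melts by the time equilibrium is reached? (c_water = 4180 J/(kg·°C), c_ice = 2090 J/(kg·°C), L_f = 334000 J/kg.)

m_melted ≈ 0.164 kg

Water can give up m c ΔT = 0.563×4180×26.7 = 62834 J before reaching 0 °C.
Warming the ice to 0 °C takes 0.626×2090×6.12 = 8007 J, leaving 54827 J for melting.
To melt every bit of ice: 0.626×334000 = 209084 J.
That's not enough to melt it all — equilibrium is at 0 °C with ice remaining.
Mass melted = 54827/334000 ≈ 0.1642 kg.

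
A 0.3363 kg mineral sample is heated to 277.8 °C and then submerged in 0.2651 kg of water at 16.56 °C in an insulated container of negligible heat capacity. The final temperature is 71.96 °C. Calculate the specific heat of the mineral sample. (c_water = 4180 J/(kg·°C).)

c ≈ 887 J/(kg·°C)

m_s c (T_s − T_f) = m_water c_water (T_f − T_0):
0.3363×c×(277.8 − 71.96) = 0.2651×4180×(71.96 − 16.56)
69.22 c = 61390  ⇒  c ≈ 886.8 J/(kg·°C)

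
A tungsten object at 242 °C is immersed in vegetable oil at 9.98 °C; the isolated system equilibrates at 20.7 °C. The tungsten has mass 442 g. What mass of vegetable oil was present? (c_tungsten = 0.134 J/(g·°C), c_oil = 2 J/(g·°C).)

m ≈ 611 g

Heat lost by the tungsten = heat gained by the oil:
442·0.134·(242 − 20.7) = m·2·(20.7 − 9.98)
21.44 m = 13107  ⇒  m ≈ 611.3 g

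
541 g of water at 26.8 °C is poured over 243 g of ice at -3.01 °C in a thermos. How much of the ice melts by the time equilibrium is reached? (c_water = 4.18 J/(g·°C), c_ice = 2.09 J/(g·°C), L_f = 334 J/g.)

Water can give up m c ΔT = 541·4.18·26.8 = 60605 J before reaching 0 °C.
Warming the ice to 0 °C takes 243·2.09·3.01 = 1528.7 J, leaving 59076 J for melting.
Melting all 243 g of ice would need 243·334 = 81162 J.
That's not enough to melt it all — equilibrium is at 0 °C with ice remaining.
m_melted·334 = 59076  ⇒  m_melted ≈ 176.9 g.

m_melted ≈ 177 g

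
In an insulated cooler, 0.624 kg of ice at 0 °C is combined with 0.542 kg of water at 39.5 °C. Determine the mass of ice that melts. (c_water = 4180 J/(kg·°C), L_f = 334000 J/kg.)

m_melted ≈ 0.268 kg

Heat available from the water dropping to 0 °C: 0.542·4180·39.5 = 89490 J.
To melt every bit of ice: 0.624·334000 = 208416 J.
Since 89490 < 208416 J, not all the ice melts; equilibrium is at 0 °C.
m_melt = 89490 / L_f = 0.2679 kg.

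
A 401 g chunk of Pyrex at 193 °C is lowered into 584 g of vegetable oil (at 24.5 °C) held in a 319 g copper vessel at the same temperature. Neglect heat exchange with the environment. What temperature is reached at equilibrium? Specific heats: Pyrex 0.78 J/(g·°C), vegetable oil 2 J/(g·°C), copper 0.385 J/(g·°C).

Heat gained plus heat lost sum to zero:
401×0.78×(T − 193) + 584×2×(T − 24.5) + 319×0.385×(T − 24.5) = 0
312.78(T − 193) + 1168(T − 24.5) + 122.81(T − 24.5) = 0
1603.6 T = 91992
T = 91992 / 1603.6 = 57.4 °C

T_f ≈ 57.4 °C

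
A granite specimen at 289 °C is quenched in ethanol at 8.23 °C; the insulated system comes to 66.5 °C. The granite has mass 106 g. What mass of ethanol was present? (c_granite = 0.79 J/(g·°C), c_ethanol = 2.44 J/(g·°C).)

m ≈ 131 g

Heat gained plus heat lost sum to zero:
106·0.79·(66.5 − 289) + m·2.44·(66.5 − 8.23) = 0
142.18 m = 18632
m = 18632/142.18 ≈ 131 g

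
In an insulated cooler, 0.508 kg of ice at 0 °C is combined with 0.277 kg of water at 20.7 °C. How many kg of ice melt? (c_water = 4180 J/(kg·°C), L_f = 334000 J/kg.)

Water can give up m c ΔT = 0.277·4180·20.7 = 23968 J before reaching 0 °C.
Melting all 0.508 kg of ice would need 0.508·334000 = 169672 J.
That's not enough to melt it all — equilibrium is at 0 °C with ice remaining.
Mass melted = 23968/334000 ≈ 0.07176 kg.

m_melted ≈ 0.0718 kg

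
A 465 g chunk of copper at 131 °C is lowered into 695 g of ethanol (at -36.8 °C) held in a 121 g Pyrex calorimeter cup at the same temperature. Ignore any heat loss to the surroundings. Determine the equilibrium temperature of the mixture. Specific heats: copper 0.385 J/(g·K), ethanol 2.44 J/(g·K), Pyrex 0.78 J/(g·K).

Heat gained plus heat lost sum to zero:
465×0.385×(T − 131) + 695×2.44×(T − (-36.8)) + 121×0.78×(T − (-36.8)) = 0
(179.03 + 1695.8 + 94.38) T = 179.03×131 + 1695.8×(-36.8) + 94.38×(-36.8)
T ≈ -21.54 °C

T_f ≈ -21.5 °C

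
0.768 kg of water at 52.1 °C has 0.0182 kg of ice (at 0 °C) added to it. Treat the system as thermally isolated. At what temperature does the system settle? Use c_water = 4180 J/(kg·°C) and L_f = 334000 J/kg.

Let T be the final temperature. ΣQ_i = 0:
latent heat to melt: 0.0182×334000 = 6078.8
  meltwater 0→T: 0.0182×4180×T = 76.08 T
  water cools: 0.768×4180×(T − 52.1) = 3210.2(T − 52.1)
3286.3 T = 167254 − 6078.8 = 161175
T ≈ 49.04 °C — above 0 °C, consistent with complete melting.

T_f ≈ 49.0 °C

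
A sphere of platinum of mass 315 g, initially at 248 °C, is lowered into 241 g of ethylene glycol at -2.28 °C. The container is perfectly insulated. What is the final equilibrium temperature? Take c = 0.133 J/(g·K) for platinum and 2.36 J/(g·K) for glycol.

Net heat exchanged in the isolated system is zero:
315·0.133·(T − 248) + 241·2.36·(T − (-2.28)) = 0
41.9(T − 248) + 568.76(T − (-2.28)) = 0
(41.9 + 568.76) T = 41.9·248 + 568.76·(-2.28)
T ≈ 14.89 °C

T_f ≈ 14.9 °C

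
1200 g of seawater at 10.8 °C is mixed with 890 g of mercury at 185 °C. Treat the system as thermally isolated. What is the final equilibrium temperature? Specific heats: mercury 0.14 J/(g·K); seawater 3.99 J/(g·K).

T_f ≈ 15.2 °C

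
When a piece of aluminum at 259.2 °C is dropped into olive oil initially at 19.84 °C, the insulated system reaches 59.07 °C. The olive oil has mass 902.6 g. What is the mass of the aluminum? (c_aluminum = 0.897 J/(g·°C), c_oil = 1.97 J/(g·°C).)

m ≈ 389 g

Heat lost by the aluminum = heat gained by the oil:
m·0.897·(259.2 − 59.07) = 902.6·1.97·(59.07 − 19.84)
179.52 m = 69756  ⇒  m ≈ 388.6 g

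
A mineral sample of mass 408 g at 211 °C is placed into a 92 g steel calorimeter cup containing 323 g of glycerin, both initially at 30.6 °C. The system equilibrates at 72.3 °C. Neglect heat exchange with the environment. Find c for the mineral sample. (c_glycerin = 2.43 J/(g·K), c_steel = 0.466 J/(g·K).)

Let T be the final temperature. ΣQ_i = 0:
408·c·(72.3 − 211) + 323·2.43·(72.3 − 30.6) + 92·0.466·(72.3 − 30.6) = 0
-56590 c = -34518
c = -34518/-56590 ≈ 0.61 J/(g·K)

c ≈ 0.61 J/(g·K)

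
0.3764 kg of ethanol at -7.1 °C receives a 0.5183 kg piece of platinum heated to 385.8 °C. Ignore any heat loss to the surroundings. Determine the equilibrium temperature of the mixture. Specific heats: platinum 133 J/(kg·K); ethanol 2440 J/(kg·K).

T_f ≈ 20.3 °C

T_f = Σ m_i c_i T_i / Σ m_i c_i:
T_f = (68.93×385.8 + 918.42×(-7.1)) / (68.93 + 918.42)
    = 20074 / 987.35 ≈ 20.33 °C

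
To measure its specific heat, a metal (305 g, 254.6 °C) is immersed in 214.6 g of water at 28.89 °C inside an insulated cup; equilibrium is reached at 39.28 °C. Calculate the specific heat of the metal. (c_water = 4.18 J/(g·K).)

c ≈ 0.142 J/(g·K)

m_s c (T_s − T_f) = m_water c_water (T_f − T_0):
305×c×(254.6 − 39.28) = 214.6×4.18×(39.28 − 28.89)
65673 c = 9320.1  ⇒  c ≈ 0.1419 J/(g·K)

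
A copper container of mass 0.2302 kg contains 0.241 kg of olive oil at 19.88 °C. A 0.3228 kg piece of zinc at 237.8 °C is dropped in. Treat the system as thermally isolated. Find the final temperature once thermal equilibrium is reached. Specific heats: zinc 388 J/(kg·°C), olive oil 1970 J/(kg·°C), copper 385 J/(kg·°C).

T_f ≈ 59.5 °C

Taking heat into each body as positive, Σ m c ΔT = 0:
0.3228·388·(T − 237.8) + 0.241·1970·(T − 19.88) + 0.2302·385·(T − 19.88) = 0
125.25(T − 237.8) + 474.77(T − 19.88) + 88.63(T − 19.88) = 0
688.64 T = 40984
T = 40984/688.64 ≈ 59.51 °C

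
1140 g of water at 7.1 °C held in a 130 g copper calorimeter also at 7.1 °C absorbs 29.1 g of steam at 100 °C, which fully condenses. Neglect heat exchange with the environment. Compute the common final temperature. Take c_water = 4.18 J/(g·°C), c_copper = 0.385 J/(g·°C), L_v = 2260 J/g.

T_f ≈ 22.7 °C

Taking heat into each body as positive, Σ m c ΔT = 0:
condense steam: −29.1·2260 = −65766; condensed water 100 °C→T: 121.64(T − 100); original water: 4765.2(T − 7.1); copper cup: 130·0.385·(T − 7.1) = 50.05(T − 7.1)
4936.9 T = 65766 + 12164 + 34188 = 112118
T ≈ 22.71 °C, under the boiling point, so the assumption holds.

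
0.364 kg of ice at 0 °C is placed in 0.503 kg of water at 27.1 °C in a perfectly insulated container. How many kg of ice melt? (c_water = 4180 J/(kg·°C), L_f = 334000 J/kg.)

Water can give up m c ΔT = 0.503×4180×27.1 = 56979 J before reaching 0 °C.
Melting all 0.364 kg of ice would need 0.364×334000 = 121576 J.
56979 J < 121576 J, so only part of the ice melts and the system sits at 0 °C.
m_melted×334000 = 56979  ⇒  m_melted ≈ 0.1706 kg.

m_melted ≈ 0.171 kg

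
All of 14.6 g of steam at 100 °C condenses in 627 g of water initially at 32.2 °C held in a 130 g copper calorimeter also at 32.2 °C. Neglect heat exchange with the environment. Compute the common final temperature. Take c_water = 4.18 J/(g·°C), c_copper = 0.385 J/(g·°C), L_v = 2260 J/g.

T_f ≈ 45.8 °C

Taking heat into each body as positive, Σ m c ΔT = 0:
condense steam: −14.6·2260 = −32996; condensate cools 100→T: 14.6·4.18·(T − 100) = 61.03(T − 100); water warms: 627·4.18·(T − 32.2) = 2620.9(T − 32.2); copper cup: 130·0.385·(T − 32.2) = 50.05(T − 32.2)
2731.9 T = 32996 + 6102.8 + 86003 = 125102
T ≈ 45.79 °C (< 100 °C, so full condensation is consistent).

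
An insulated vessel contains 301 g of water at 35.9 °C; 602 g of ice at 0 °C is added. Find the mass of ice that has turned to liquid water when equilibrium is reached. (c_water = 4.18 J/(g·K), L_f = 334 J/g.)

m_melted ≈ 135 g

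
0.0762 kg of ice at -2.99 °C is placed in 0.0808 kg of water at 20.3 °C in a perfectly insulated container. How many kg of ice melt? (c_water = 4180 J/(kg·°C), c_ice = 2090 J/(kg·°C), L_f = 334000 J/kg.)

m_melted ≈ 0.0191 kg

Water can give up m c ΔT = 0.0808×4180×20.3 = 6856.2 J before reaching 0 °C.
Warming the ice to 0 °C takes 0.0762×2090×2.99 = 476.18 J, leaving 6380 J for melting.
Melting all 0.0762 kg of ice would need 0.0762×334000 = 25451 J.
6380 J < 25451 J, so only part of the ice melts and the system sits at 0 °C.
Mass melted = 6380/334000 ≈ 0.0191 kg.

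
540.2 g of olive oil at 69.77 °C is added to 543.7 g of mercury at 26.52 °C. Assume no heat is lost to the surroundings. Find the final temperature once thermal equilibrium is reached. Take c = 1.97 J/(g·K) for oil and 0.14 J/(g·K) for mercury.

Setting the total heat transfer to zero:
540.2*1.97*(T − 69.77) + 543.7*0.14*(T − 26.52) = 0
1064.2(T − 69.77) + 76.12(T − 26.52) = 0
1140.3 T = 76267
T = 76267 / 1140.3 = 66.9 °C

T_f ≈ 66.9 °C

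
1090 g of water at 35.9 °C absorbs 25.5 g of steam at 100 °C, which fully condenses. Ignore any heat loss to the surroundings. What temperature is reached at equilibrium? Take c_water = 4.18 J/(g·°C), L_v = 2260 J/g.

T_f ≈ 49.7 °C

Setting the total heat transfer to zero:
condense steam: −25.5×2260 = −57630; condensed water 100 °C→T: 106.59(T − 100); original water: 4556.2(T − 35.9)
4662.8 T = 57630 + 10659 + 163568 = 231857
T ≈ 49.72 °C (< 100 °C, so full condensation is consistent).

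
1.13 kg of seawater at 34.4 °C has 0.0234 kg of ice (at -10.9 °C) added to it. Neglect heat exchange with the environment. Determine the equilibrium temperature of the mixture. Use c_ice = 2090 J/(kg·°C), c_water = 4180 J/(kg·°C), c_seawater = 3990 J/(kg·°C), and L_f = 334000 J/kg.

T_f ≈ 31.9 °C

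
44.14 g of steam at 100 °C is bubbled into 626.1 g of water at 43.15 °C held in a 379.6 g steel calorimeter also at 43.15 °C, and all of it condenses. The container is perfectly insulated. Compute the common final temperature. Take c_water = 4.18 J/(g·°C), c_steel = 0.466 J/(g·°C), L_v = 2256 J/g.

T_f ≈ 80.1 °C

Energy balance with sensible and latent terms:
steam→water at 100 °C releases m L_v = 44.14·2256 = 99580; condensed water 100 °C→T: 184.51(T − 100); water warms: 626.1·4.18·(T − 43.15) = 2617.1(T − 43.15); cup: 176.89(T − 43.15)
2978.5 T = 99580 + 18451 + 120561 = 238591
T ≈ 80.10 °C, under the boiling point, so the assumption holds.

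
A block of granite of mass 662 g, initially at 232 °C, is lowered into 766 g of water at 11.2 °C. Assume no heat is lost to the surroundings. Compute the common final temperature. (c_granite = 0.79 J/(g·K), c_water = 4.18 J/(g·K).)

Setting the total heat transfer to zero:
662*0.79*(T − 232) + 766*4.18*(T − 11.2) = 0
522.98(T − 232) + 3201.9(T − 11.2) = 0
3724.9 T = 157192
T = 157192 / 3724.9 = 42.2 °C

T_f ≈ 42.2 °C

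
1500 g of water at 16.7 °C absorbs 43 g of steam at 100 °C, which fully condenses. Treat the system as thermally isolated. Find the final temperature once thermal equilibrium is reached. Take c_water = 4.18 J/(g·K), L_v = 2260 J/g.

Net heat exchanged in the isolated system is zero:
latent heat released on condensation: 43×2260 = 97180; condensate cools 100→T: 43×4.18×(T − 100) = 179.74(T − 100); original water: 6270(T − 16.7)
6449.7 T = 97180 + 17974 + 104709 = 219863
T ≈ 34.09 °C (< 100 °C, so full condensation is consistent).

T_f ≈ 34.1 °C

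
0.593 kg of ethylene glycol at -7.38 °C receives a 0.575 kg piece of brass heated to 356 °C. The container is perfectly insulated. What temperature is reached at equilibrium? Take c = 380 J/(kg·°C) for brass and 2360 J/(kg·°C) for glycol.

T_f ≈ 41.7 °C

Energy conservation, ΣQ = 0:
0.575×380×(T − 356) + 0.593×2360×(T − (-7.38)) = 0
218.5(T − 356) + 1399.5(T − (-7.38)) = 0
(218.5 + 1399.5) T = 218.5×356 + 1399.5×(-7.38)
T = 67458/1618 ≈ 41.69 °C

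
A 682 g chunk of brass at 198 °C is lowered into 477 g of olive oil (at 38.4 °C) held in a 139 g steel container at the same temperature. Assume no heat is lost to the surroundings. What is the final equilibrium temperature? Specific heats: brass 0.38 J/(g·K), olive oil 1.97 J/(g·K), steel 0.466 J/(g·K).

T_f ≈ 71.1 °C

Setting the total heat transfer to zero:
682×0.38×(T − 198) + 477×1.97×(T − 38.4) + 139×0.466×(T − 38.4) = 0
1263.6 T = 89885
T = 89885 / 1263.6 = 71.1 °C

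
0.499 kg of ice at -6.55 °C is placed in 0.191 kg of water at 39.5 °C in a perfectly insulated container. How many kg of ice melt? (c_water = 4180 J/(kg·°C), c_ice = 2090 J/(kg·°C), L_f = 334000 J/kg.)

Cooling the water to 0 °C releases 0.191·4180·39.5 = 31536 J.
Of that, 0.499·2090·6.55 = 6831.1 J goes to bring the ice to 0 °C, leaving 24705 J.
Fully melting the ice requires m_ice L_f = 0.499·334000 = 166666 J.
24705 J < 166666 J, so only part of the ice melts and the system sits at 0 °C.
m_melt = 24705 / L_f = 0.07397 kg.

m_melted ≈ 0.074 kg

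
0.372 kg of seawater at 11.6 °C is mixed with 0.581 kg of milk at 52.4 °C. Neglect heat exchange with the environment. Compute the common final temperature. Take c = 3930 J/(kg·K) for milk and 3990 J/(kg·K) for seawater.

T_f ≈ 36.3 °C

Conservation of energy gives ΣQ = 0:
0.581·3930·(T − 52.4) + 0.372·3990·(T − 11.6) = 0
3767.6 T = 136864
T = 136864 / 3767.6 = 36.3 °C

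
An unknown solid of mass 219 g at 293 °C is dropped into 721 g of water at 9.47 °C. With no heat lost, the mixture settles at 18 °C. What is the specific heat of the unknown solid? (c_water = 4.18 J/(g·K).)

Net heat exchanged in the isolated system is zero:
219·c·(18 − 293) + 721·4.18·(18 − 9.47) = 0
-60225 c = -25708
c = -25708/-60225 ≈ 0.4269 J/(g·K)

c ≈ 0.427 J/(g·K)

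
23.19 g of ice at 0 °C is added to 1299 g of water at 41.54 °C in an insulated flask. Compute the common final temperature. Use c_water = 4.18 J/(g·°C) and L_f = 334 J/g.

T_f ≈ 39.4 °C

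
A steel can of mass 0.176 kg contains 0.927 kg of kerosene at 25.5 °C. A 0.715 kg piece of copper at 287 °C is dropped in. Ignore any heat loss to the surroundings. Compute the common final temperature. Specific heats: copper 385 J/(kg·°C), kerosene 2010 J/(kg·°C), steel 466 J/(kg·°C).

Let T be the final temperature. ΣQ_i = 0:
0.715*385*(T − 287) + 0.927*2010*(T − 25.5) + 0.176*466*(T − 25.5) = 0
275.27(T − 287) + 1863.3(T − 25.5) + 82.02(T − 25.5) = 0
(275.27 + 1863.3 + 82.02) T = 275.27*287 + 1863.3*25.5 + 82.02*25.5
T = 128609/2220.6 ≈ 57.92 °C

T_f ≈ 57.9 °C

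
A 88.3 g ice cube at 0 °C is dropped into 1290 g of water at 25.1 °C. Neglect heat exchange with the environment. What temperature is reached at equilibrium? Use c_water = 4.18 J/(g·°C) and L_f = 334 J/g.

Conservation of energy gives ΣQ = 0:
fusion: m_ice L_f = 88.3·334 = 29492
  meltwater 0→T: 88.3·4.18·T = 369.09 T
  water: 5392.2(T − 25.1)
5761.3 T = 135344 − 29492 = 105852
T ≈ 18.37 °C — above 0 °C, consistent with complete melting.

T_f ≈ 18.4 °C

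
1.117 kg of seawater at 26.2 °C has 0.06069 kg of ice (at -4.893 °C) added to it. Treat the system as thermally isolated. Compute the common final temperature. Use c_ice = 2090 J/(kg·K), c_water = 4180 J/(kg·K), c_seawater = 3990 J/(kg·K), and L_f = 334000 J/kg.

Energy balance with sensible and latent terms:
warm ice to 0 °C: 0.06069·2090·(0 − (-4.893)) = 620.64; melt ice: 0.06069·334000 = 20270; meltwater 0→T: 0.06069·4180·T = 253.68 T; seawater: 4456.8(T − 26.2)
4710.5 T = 116769 − 20891 = 95878
T ≈ 20.35 °C. Since T > 0 °C, the all-ice-melts assumption holds.

T_f ≈ 20.4 °C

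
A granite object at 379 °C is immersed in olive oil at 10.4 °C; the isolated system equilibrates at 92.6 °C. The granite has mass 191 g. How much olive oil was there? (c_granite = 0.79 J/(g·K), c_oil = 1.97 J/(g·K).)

Energy conservation, ΣQ = 0:
191×0.79×(92.6 − 379) + m×1.97×(92.6 − 10.4) = 0
161.93 m = 43215
m = 43215/161.93 ≈ 266.9 g

m ≈ 267 g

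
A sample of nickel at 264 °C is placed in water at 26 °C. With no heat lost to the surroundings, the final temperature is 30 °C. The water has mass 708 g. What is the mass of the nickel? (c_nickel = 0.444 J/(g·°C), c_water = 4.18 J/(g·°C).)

Net heat exchanged in the isolated system is zero:
m·0.444·(30 − 264) + 708·4.18·(30 − 26) = 0
-103.9 m = -11838
m = -11838/-103.9 ≈ 113.9 g

m ≈ 114 g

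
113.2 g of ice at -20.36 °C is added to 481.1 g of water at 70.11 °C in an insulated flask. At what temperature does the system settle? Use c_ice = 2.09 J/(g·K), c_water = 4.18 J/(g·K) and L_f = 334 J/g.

T_f ≈ 39.6 °C

Energy balance with sensible and latent terms:
ice -20.36→0 °C: 113.2·2.09·20.36 = 4816.9
  melt ice: 113.2·334 = 37809
  meltwater 0→T: 113.2·4.18·T = 473.18 T
  water cools: 481.1·4.18·(T − 70.11) = 2011(T − 70.11)
2484.2 T = 140991 − 42626 = 98365
T ≈ 39.60 °C. Since T > 0 °C, the all-ice-melts assumption holds.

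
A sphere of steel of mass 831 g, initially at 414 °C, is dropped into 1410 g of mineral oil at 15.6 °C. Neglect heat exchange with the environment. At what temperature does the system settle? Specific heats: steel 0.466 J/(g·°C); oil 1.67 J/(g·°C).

|Q_steel| = |Q_oil|:
831·0.466·(414 − T) = 1410·1.67·(T − 15.6)
387.25(414 − T) = 2354.7(T − 15.6)
2741.9 T = 197053  ⇒  T ≈ 71.87 °C

T_f ≈ 71.9 °C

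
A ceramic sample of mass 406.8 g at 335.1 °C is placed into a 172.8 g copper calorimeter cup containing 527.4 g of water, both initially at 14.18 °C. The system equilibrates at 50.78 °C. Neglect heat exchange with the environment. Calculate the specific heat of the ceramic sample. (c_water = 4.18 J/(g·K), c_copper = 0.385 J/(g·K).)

c ≈ 0.719 J/(g·K)

Taking heat into each body as positive, Σ m c ΔT = 0:
406.8·c·(50.78 − 335.1) + 527.4·4.18·(50.78 − 14.18) + 172.8·0.385·(50.78 − 14.18) = 0
-115661 c = -83121
c = -83121/-115661 ≈ 0.7187 J/(g·K)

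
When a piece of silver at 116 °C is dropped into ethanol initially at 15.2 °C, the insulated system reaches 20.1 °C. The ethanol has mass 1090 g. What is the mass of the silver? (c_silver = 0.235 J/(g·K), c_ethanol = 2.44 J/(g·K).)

m ≈ 578 g

|Q_silver| = |Q_ethanol|:
m·0.235·(116 − 20.1) = 1090·2.44·(20.1 − 15.2)
22.54 m = 13032  ⇒  m ≈ 578.3 g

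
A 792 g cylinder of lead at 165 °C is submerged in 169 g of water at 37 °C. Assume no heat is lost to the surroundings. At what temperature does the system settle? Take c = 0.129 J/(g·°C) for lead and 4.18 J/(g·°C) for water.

T_f ≈ 53.2 °C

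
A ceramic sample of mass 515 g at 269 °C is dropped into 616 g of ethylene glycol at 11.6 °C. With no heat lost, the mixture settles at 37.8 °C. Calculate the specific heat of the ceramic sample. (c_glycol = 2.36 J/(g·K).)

c ≈ 0.32 J/(g·K)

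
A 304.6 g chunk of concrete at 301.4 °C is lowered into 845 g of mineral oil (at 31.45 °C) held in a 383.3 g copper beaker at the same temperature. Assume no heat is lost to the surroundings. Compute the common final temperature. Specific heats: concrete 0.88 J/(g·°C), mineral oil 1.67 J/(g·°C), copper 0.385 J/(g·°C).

T_f ≈ 71.1 °C

Taking heat into each body as positive, Σ m c ΔT = 0:
304.6·0.88·(T − 301.4) + 845·1.67·(T − 31.45) + 383.3·0.385·(T − 31.45) = 0
268.05(T − 301.4) + 1411.1(T − 31.45) + 147.57(T − 31.45) = 0
1826.8 T = 129811
T = 129811 / 1826.8 = 71.1 °C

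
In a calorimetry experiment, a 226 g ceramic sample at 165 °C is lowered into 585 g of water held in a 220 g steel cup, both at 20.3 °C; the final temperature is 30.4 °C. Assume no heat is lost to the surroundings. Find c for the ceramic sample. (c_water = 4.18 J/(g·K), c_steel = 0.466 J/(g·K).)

Taking heat into each body as positive, Σ m c ΔT = 0:
226·c·(30.4 − 165) + 585·4.18·(30.4 − 20.3) + 220·0.466·(30.4 − 20.3) = 0
-30420 c = -25733
c = -25733/-30420 ≈ 0.8459 J/(g·K)

c ≈ 0.846 J/(g·K)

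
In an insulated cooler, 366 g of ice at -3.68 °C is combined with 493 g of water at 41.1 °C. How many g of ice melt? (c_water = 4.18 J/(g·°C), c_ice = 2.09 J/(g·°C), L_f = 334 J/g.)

Cooling the water to 0 °C releases 493·4.18·41.1 = 84696 J.
Warming the ice to 0 °C takes 366·2.09·3.68 = 2815 J, leaving 81881 J for melting.
To melt every bit of ice: 366·334 = 122244 J.
Since 81881 < 122244 J, not all the ice melts; equilibrium is at 0 °C.
Mass melted = 81881/334 ≈ 245.2 g.

m_melted ≈ 245 g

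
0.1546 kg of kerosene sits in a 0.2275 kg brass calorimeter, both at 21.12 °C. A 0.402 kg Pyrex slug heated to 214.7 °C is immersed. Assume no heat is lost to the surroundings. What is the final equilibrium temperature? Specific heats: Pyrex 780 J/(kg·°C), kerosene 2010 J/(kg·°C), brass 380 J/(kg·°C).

T_f ≈ 106.5 °C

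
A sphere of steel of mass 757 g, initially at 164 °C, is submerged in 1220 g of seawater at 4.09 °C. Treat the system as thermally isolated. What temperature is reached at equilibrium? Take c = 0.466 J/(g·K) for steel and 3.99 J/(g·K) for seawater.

Let T be the final temperature. ΣQ_i = 0:
757×0.466×(T − 164) + 1220×3.99×(T − 4.09) = 0
352.76(T − 164) + 4867.8(T − 4.09) = 0
(352.76 + 4867.8) T = 352.76×164 + 4867.8×4.09
T ≈ 14.90 °C

T_f ≈ 14.9 °C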